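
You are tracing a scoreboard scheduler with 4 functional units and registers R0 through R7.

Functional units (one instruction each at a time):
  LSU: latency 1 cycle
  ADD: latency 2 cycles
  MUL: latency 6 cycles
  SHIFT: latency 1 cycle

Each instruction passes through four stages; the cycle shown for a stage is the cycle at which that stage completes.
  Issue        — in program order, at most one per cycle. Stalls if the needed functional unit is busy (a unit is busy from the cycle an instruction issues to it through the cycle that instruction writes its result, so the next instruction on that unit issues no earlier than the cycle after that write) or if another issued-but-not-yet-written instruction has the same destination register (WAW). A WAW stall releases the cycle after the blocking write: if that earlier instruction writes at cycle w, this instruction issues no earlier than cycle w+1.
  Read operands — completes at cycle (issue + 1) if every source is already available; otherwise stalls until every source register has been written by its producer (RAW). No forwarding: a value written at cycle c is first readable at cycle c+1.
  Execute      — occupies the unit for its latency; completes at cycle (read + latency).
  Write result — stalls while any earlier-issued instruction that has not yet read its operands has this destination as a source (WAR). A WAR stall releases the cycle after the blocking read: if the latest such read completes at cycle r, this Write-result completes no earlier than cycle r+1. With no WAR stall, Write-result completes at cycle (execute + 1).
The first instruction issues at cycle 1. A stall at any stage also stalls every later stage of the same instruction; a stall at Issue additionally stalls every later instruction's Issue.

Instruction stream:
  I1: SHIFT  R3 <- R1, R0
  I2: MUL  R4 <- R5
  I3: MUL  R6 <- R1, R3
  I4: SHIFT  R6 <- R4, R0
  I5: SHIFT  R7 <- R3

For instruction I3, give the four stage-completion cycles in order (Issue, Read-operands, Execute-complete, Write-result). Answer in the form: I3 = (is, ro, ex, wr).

I3 = (11, 12, 18, 19)

1) issue 1, read 2, done 3, write 4
2) issue 2, read 3, done 9, write 10
3) issue 11, read 12, done 18, write 19  <struct: MUL busy until I2 writes@10>
4) issue 20, read 21, done 22, write 23  <WAW R6: wait I3 write@19>
5) issue 24, read 25, done 26, write 27  <struct: SHIFT busy until I4 writes@23>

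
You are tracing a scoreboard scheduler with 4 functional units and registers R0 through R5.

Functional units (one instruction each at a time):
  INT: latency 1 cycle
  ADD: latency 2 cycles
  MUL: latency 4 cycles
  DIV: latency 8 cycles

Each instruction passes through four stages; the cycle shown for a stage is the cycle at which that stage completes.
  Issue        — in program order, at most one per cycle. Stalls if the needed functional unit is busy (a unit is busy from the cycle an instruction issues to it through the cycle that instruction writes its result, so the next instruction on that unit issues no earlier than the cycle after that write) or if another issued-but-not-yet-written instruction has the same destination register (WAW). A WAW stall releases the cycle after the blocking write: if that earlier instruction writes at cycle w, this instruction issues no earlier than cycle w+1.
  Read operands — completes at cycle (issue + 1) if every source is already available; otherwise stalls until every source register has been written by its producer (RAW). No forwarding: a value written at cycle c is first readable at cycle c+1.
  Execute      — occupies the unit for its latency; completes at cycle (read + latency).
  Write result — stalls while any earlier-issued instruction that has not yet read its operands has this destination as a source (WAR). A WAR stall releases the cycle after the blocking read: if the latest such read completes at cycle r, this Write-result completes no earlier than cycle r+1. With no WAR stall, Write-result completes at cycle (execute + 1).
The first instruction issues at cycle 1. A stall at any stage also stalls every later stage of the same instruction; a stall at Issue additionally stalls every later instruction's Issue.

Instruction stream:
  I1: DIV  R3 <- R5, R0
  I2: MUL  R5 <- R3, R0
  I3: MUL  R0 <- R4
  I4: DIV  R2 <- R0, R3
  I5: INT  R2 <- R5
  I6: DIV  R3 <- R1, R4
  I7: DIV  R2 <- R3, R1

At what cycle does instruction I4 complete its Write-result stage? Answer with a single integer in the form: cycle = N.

[1] I1→DIV
[2] I1 RO; I2→MUL
[10] I1 EX
[11] I1 WR R3
[12] I2 RO
[16] I2 EX
[17] I2 WR R5
[18] I3→MUL
[19] I3 RO; I4→DIV
[23] I3 EX
[24] I3 WR R0
[25] I4 RO
[33] I4 EX
[34] I4 WR R2
[35] I5→INT
[36] I5 RO; I6→DIV
[37] I5 EX; I6 RO
[38] I5 WR R2
[45] I6 EX
[46] I6 WR R3
[47] I7→DIV
[48] I7 RO
[56] I7 EX
[57] I7 WR R2

cycle = 34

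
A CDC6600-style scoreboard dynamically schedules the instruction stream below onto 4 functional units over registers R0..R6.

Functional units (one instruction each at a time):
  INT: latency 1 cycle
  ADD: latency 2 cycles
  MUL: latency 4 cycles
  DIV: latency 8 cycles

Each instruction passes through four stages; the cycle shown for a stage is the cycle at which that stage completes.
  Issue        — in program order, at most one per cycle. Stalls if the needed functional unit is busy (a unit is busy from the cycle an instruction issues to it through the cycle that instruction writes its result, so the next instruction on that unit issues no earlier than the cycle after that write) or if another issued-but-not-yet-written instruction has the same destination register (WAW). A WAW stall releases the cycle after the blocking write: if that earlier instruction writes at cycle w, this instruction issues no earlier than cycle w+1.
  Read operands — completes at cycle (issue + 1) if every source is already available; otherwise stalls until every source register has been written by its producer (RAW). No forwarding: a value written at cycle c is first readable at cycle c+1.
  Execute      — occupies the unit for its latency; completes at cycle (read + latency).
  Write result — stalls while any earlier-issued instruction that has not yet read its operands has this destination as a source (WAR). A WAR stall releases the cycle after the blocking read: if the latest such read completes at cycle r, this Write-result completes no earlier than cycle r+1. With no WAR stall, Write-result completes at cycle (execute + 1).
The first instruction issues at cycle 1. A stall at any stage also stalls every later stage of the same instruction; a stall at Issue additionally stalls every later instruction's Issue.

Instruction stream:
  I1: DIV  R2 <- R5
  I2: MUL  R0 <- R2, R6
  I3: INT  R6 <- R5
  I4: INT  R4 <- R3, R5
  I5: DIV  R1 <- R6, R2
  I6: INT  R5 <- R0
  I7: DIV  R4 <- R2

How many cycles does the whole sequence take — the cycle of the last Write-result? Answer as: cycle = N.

cycle 1: issue I1 (DIV)
cycle 2: I1 read-ops | issue I2 (MUL)
cycle 3: issue I3 (INT)
cycle 4: I3 read-ops
cycle 5: I3 finished on INT
cycle 10: I1 finished on DIV
cycle 11: I1→R2
cycle 12: I2 read-ops
cycle 13: I3→R6
cycle 14: issue I4 (INT)
cycle 15: I4 read-ops | issue I5 (DIV)
cycle 16: I2 finished on MUL | I4 finished on INT | I5 read-ops
cycle 17: I2→R0 | I4→R4
cycle 18: issue I6 (INT)
cycle 19: I6 read-ops
cycle 20: I6 finished on INT
cycle 21: I6→R5
cycle 24: I5 finished on DIV
cycle 25: I5→R1
cycle 26: issue I7 (DIV)
cycle 27: I7 read-ops
cycle 35: I7 finished on DIV
cycle 36: I7→R4

cycle = 36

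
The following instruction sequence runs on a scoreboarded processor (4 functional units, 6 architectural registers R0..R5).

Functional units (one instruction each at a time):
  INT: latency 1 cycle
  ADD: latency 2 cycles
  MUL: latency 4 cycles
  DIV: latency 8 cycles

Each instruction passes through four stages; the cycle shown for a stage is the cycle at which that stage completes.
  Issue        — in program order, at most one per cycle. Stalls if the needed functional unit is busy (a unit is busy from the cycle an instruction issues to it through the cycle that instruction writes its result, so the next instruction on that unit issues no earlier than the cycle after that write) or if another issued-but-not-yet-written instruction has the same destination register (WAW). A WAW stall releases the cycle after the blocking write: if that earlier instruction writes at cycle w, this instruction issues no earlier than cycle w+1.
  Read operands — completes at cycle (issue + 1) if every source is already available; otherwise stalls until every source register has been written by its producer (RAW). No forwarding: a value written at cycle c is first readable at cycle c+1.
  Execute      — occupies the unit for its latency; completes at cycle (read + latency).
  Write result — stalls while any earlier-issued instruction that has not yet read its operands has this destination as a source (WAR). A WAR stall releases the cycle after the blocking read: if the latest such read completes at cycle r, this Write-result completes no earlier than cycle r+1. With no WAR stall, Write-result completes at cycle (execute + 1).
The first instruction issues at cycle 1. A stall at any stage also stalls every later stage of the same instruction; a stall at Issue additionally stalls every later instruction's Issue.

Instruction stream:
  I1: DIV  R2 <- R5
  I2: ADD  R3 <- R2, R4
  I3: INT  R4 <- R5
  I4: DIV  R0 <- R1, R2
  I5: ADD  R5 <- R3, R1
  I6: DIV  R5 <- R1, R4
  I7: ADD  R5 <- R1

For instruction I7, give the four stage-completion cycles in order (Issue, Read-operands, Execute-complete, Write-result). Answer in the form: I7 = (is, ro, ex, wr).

I7 = (34, 35, 37, 38)

1) issue 1, read 2, done 10, write 11
2) issue 2, read 12, done 14, write 15  <RAW R2: wait I1 write@11>
3) issue 3, read 4, done 5, write 13  <WAR R4: wait I2 read@12>
4) issue 12, read 13, done 21, write 22  <struct: DIV busy until I1 writes@11>
5) issue 16, read 17, done 19, write 20  <struct: ADD busy until I2 writes@15>
6) issue 23, read 24, done 32, write 33  <struct: DIV busy until I4 writes@22>
7) issue 34, read 35, done 37, write 38  <WAW R5: wait I6 write@33>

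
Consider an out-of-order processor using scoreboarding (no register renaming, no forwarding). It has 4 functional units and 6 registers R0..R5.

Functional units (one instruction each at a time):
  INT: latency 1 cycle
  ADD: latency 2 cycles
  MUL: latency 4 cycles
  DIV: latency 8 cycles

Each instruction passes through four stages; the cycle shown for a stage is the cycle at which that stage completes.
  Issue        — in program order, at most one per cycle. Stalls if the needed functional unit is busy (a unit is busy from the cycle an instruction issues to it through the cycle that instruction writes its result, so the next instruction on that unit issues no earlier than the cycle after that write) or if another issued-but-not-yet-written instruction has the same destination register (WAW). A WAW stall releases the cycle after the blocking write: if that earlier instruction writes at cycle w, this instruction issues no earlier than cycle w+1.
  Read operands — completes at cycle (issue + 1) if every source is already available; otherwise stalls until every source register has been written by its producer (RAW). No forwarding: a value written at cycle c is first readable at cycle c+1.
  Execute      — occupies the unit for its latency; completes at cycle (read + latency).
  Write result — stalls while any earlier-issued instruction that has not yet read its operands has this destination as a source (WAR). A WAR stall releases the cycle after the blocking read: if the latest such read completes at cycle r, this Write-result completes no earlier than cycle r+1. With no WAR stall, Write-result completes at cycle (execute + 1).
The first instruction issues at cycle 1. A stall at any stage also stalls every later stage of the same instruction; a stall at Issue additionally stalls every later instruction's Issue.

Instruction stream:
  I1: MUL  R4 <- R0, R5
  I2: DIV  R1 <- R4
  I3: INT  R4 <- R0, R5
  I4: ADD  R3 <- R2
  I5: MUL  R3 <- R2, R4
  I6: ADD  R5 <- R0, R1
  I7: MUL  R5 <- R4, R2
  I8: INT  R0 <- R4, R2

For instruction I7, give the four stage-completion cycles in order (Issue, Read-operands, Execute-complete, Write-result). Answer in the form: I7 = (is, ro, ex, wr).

I7 = (22, 23, 27, 28)

I1: IS=1 RO=2 EX=6 WR=7
I2: IS=2 RO=8 EX=16 WR=17  [RAW R4: wait I1 write@7]
I3: IS=8 RO=9 EX=10 WR=11  [WAW R4: wait I1 write@7]
I4: IS=9 RO=10 EX=12 WR=13
I5: IS=14 RO=15 EX=19 WR=20  [WAW R3: wait I4 write@13]
I6: IS=15 RO=18 EX=20 WR=21  [RAW R1: wait I2 write@17]
I7: IS=22 RO=23 EX=27 WR=28  [WAW R5: wait I6 write@21]
I8: IS=23 RO=24 EX=25 WR=26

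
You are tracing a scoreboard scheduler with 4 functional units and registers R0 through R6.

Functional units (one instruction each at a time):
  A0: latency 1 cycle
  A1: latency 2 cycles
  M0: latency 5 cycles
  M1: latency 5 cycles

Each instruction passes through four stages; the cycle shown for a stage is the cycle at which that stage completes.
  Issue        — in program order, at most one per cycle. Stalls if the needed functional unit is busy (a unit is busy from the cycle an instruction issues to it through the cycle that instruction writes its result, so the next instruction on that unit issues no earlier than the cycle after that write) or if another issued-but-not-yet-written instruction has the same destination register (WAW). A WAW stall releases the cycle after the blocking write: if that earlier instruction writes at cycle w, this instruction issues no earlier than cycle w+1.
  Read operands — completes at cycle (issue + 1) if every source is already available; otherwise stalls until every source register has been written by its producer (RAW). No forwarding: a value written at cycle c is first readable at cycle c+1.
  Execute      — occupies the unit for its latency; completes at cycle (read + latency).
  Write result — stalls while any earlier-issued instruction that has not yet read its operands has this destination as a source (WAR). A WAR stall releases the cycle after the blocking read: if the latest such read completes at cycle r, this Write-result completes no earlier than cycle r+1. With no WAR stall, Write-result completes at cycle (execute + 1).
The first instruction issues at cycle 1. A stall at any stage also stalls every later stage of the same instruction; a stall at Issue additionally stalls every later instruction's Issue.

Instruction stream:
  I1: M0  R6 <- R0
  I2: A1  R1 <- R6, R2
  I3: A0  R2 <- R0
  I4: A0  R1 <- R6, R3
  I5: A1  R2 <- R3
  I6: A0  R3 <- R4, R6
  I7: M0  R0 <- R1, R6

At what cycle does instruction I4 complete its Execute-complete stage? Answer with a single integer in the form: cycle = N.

cycle = 15

t=1  I1→M0
t=2  I1 RO · I2→A1
t=3  I3→A0
t=4  I3 RO
t=5  I3 EX
t=7  I1 EX
t=8  I1 WR R6
t=9  I2 RO
t=10  I3 WR R2
t=11  I2 EX
t=12  I2 WR R1
t=13  I4→A0
t=14  I4 RO · I5→A1
t=15  I4 EX · I5 RO
t=16  I4 WR R1
t=17  I5 EX · I6→A0
t=18  I5 WR R2 · I6 RO · I7→M0
t=19  I6 EX · I7 RO
t=20  I6 WR R3
t=24  I7 EX
t=25  I7 WR R0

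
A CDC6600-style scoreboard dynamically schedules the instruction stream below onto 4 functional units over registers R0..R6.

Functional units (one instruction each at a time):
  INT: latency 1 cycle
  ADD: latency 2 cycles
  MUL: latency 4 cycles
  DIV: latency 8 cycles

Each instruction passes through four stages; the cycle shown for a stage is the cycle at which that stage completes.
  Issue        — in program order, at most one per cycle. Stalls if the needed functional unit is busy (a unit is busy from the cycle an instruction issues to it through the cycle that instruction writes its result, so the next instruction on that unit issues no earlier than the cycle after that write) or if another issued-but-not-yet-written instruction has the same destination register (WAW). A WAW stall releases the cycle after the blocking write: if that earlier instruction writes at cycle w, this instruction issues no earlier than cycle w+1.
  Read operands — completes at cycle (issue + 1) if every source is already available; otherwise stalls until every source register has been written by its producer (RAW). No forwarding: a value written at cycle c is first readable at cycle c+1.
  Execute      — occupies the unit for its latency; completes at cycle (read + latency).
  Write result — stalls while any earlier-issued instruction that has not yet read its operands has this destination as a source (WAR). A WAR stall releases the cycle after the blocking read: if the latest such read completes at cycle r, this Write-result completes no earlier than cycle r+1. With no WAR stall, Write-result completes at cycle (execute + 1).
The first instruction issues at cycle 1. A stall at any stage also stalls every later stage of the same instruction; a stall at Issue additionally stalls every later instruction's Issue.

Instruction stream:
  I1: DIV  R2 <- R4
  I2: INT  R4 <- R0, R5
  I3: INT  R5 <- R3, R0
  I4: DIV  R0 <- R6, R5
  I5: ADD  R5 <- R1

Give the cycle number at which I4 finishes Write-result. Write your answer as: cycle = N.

[1] issue I1 (DIV)
[2] I1 read-ops · issue I2 (INT)
[3] I2 read-ops
[4] I2 finished on INT
[5] I2→R4
[6] issue I3 (INT)
[7] I3 read-ops
[8] I3 finished on INT
[9] I3→R5
[10] I1 finished on DIV
[11] I1→R2
[12] issue I4 (DIV)
[13] I4 read-ops · issue I5 (ADD)
[14] I5 read-ops
[16] I5 finished on ADD
[17] I5→R5
[21] I4 finished on DIV
[22] I4→R0

cycle = 22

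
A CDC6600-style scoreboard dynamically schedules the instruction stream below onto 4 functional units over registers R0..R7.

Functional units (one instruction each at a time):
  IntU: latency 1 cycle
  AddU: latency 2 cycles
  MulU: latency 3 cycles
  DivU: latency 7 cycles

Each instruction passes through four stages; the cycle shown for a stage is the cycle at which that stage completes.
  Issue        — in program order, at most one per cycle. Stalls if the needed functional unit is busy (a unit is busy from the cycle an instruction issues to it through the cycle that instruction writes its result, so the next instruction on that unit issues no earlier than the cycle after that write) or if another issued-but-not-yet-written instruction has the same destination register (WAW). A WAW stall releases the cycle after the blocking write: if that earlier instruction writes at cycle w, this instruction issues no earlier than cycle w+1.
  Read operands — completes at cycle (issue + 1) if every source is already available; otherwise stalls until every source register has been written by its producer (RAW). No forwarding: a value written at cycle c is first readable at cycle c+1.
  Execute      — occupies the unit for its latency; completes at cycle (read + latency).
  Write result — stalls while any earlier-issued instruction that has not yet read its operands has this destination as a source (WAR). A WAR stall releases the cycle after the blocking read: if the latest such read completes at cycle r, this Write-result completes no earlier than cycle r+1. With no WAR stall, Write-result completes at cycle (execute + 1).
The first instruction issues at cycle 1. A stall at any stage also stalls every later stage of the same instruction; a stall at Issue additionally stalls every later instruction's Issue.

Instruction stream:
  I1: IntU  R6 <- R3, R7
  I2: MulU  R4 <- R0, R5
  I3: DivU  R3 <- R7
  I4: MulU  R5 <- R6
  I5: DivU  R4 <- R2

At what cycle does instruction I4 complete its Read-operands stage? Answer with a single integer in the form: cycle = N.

cycle = 9

I1 -> (1, 2, 3, 4)
I2 -> (2, 3, 6, 7)
I3 -> (3, 4, 11, 12)
I4 -> (8, 9, 12, 13)  // struct: MulU busy until I2 writes@7
I5 -> (13, 14, 21, 22)  // struct: DivU busy until I3 writes@12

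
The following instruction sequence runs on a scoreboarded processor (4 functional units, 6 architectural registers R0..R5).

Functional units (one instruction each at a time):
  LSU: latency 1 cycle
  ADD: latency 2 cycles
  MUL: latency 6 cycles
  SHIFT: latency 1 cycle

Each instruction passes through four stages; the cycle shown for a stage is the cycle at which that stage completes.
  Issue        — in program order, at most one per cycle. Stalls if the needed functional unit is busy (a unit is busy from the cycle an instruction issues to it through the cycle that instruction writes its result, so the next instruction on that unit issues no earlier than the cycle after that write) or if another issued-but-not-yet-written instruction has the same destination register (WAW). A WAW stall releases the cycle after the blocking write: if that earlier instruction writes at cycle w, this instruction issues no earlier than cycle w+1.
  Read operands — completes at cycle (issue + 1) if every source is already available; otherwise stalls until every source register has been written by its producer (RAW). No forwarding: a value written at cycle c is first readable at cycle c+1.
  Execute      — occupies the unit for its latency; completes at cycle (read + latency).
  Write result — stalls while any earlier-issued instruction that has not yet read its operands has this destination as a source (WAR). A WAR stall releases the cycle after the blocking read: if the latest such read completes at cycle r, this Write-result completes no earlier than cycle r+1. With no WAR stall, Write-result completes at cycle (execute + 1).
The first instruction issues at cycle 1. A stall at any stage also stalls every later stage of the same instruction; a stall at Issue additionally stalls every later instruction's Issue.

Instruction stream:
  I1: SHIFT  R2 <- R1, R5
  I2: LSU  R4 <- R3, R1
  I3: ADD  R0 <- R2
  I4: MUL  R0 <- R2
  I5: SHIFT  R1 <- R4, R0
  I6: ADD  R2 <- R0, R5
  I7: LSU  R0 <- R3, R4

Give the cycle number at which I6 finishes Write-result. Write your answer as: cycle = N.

I1 -> (1, 2, 3, 4)
I2 -> (2, 3, 4, 5)
I3 -> (3, 5, 7, 8)  // RAW R2: wait I1 write@4
I4 -> (9, 10, 16, 17)  // WAW R0: wait I3 write@8
I5 -> (10, 18, 19, 20)  // RAW R0: wait I4 write@17
I6 -> (11, 18, 20, 21)  // RAW R0: wait I4 write@17
I7 -> (18, 19, 20, 21)  // WAW R0: wait I4 write@17

cycle = 21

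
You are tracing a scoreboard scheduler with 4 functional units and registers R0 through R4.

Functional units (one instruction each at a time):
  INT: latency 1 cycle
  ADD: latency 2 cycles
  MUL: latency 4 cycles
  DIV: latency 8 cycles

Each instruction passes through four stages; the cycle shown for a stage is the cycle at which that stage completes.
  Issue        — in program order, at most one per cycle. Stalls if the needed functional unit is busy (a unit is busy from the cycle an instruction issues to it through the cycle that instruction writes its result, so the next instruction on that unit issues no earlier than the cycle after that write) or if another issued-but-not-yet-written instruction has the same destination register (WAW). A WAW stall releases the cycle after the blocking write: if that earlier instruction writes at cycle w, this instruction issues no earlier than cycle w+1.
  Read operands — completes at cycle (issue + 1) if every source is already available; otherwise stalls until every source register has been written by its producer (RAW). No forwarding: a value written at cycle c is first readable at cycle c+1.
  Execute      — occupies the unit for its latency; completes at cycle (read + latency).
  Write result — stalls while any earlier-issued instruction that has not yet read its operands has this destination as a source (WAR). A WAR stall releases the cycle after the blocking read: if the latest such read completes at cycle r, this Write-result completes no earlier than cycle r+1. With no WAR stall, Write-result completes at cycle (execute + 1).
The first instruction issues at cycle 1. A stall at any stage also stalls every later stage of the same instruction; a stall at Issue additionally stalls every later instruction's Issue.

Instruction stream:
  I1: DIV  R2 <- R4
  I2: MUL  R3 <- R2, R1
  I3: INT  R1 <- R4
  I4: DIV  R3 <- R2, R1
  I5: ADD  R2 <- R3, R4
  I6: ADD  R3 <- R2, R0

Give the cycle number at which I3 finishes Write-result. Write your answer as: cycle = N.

1) issue 1, read 2, done 10, write 11
2) issue 2, read 12, done 16, write 17  <RAW R2: wait I1 write@11>
3) issue 3, read 4, done 5, write 13  <WAR R1: wait I2 read@12>
4) issue 18, read 19, done 27, write 28  <WAW R3: wait I2 write@17>
5) issue 19, read 29, done 31, write 32  <RAW R3: wait I4 write@28>
6) issue 33, read 34, done 36, write 37  <struct: ADD busy until I5 writes@32>

cycle = 13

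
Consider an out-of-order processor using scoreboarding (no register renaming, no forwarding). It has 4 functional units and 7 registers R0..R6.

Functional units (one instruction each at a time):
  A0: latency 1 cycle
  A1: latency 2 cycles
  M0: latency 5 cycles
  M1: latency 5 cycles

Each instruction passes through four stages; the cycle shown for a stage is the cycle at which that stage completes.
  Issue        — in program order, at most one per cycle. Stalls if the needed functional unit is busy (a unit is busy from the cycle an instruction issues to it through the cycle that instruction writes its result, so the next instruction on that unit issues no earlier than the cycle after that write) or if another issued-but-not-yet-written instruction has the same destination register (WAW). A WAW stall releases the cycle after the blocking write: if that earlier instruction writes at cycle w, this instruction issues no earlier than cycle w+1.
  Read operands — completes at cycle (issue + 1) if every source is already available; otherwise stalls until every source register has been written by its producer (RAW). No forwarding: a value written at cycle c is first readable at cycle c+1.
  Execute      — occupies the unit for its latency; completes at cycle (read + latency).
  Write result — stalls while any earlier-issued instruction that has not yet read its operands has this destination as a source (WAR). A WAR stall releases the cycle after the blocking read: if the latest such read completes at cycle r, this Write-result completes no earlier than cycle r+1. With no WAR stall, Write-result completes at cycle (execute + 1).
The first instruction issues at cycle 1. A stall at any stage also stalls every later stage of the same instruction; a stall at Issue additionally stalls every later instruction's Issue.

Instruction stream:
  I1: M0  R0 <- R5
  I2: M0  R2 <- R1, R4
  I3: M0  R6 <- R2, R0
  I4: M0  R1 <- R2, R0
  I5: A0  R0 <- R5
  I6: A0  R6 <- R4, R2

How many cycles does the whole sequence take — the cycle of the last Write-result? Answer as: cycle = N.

t=1  I1 dispatched to M0
t=2  I1 operands ready
t=7  I1 complete
t=8  R0←I1
t=9  I2 dispatched to M0
t=10  I2 operands ready
t=15  I2 complete
t=16  R2←I2
t=17  I3 dispatched to M0
t=18  I3 operands ready
t=23  I3 complete
t=24  R6←I3
t=25  I4 dispatched to M0
t=26  I4 operands ready · I5 dispatched to A0
t=27  I5 operands ready
t=28  I5 complete
t=29  R0←I5
t=30  I6 dispatched to A0
t=31  I4 complete · I6 operands ready
t=32  R1←I4 · I6 complete
t=33  R6←I6

cycle = 33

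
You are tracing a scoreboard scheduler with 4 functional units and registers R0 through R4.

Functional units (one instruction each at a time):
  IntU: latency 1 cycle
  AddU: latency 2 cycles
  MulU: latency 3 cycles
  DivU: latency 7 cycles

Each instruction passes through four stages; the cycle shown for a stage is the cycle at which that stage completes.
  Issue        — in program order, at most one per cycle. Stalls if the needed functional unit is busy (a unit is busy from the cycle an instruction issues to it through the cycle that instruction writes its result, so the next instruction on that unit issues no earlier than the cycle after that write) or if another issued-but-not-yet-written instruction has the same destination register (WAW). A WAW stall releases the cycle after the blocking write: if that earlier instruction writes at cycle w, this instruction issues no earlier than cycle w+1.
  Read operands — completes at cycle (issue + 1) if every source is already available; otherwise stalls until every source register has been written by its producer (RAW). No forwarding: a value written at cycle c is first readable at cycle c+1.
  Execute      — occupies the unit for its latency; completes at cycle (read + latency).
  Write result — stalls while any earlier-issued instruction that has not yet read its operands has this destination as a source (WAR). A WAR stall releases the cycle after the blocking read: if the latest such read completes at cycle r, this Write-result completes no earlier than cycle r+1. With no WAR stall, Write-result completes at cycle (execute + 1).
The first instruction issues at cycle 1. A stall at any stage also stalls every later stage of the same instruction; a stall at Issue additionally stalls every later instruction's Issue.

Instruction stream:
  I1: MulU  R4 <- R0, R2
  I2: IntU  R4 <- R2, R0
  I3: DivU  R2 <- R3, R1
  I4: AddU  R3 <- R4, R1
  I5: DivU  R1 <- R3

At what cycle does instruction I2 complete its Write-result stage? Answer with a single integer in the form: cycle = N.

[I1] 1/2/5/6
[I2] 7/8/9/10  (WAW R4: wait I1 write@6)
[I3] 8/9/16/17
[I4] 9/11/13/14  (RAW R4: wait I2 write@10)
[I5] 18/19/26/27  (struct: DivU busy until I3 writes@17)

cycle = 10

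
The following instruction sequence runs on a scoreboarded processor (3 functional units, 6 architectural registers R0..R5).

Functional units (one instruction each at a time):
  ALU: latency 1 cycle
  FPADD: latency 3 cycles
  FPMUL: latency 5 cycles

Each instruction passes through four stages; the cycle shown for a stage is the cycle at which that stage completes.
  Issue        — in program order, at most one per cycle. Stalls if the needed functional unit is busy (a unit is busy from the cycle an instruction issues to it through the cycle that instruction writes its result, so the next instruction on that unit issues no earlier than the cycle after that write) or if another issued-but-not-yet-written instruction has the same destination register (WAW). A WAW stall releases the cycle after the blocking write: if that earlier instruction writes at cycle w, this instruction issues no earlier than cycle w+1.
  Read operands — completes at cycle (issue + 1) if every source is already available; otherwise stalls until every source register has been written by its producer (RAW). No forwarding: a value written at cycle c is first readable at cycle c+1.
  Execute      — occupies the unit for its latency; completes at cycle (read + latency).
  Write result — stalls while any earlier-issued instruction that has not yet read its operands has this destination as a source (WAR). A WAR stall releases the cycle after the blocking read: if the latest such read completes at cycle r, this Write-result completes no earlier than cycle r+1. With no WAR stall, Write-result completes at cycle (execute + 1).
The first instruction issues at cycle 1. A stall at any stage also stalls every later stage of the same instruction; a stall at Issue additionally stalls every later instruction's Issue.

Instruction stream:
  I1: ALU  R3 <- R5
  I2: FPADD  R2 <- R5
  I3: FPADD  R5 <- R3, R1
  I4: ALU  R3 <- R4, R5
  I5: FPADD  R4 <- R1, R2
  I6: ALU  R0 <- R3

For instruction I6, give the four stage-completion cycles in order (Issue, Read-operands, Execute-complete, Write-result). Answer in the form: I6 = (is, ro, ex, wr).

I6 = (17, 18, 19, 20)

cycle 1: I1→ALU
cycle 2: I1 RO · I2→FPADD
cycle 3: I1 EX · I2 RO
cycle 4: I1 WR R3
cycle 6: I2 EX
cycle 7: I2 WR R2
cycle 8: I3→FPADD
cycle 9: I3 RO · I4→ALU
cycle 12: I3 EX
cycle 13: I3 WR R5
cycle 14: I4 RO · I5→FPADD
cycle 15: I4 EX · I5 RO
cycle 16: I4 WR R3
cycle 17: I6→ALU
cycle 18: I5 EX · I6 RO
cycle 19: I5 WR R4 · I6 EX
cycle 20: I6 WR R0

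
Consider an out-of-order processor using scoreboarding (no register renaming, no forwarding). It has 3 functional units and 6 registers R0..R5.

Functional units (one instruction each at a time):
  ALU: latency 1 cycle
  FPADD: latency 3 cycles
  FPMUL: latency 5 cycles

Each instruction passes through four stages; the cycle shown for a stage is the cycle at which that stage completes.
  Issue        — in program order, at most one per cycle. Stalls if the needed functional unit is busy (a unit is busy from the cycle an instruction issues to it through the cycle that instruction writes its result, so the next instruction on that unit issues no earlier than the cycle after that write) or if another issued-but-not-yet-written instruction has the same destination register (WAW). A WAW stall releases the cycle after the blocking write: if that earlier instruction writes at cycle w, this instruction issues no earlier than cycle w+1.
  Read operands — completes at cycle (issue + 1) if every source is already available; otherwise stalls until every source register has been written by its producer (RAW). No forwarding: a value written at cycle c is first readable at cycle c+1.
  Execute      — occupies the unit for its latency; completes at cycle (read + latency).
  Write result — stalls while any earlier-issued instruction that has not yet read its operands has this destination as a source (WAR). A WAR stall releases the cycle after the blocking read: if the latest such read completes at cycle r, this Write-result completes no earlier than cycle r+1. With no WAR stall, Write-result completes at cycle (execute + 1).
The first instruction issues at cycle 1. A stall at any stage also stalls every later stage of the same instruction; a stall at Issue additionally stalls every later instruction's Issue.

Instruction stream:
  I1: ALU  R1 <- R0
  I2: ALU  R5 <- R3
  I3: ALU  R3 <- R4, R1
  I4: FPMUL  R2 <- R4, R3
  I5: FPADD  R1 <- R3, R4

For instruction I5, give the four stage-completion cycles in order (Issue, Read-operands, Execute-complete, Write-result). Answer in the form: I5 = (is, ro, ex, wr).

cycle 1: I1→ALU
cycle 2: I1 RO
cycle 3: I1 EX
cycle 4: I1 WR R1
cycle 5: I2→ALU
cycle 6: I2 RO
cycle 7: I2 EX
cycle 8: I2 WR R5
cycle 9: I3→ALU
cycle 10: I3 RO | I4→FPMUL
cycle 11: I3 EX | I5→FPADD
cycle 12: I3 WR R3
cycle 13: I4 RO | I5 RO
cycle 16: I5 EX
cycle 17: I5 WR R1
cycle 18: I4 EX
cycle 19: I4 WR R2

I5 = (11, 13, 16, 17)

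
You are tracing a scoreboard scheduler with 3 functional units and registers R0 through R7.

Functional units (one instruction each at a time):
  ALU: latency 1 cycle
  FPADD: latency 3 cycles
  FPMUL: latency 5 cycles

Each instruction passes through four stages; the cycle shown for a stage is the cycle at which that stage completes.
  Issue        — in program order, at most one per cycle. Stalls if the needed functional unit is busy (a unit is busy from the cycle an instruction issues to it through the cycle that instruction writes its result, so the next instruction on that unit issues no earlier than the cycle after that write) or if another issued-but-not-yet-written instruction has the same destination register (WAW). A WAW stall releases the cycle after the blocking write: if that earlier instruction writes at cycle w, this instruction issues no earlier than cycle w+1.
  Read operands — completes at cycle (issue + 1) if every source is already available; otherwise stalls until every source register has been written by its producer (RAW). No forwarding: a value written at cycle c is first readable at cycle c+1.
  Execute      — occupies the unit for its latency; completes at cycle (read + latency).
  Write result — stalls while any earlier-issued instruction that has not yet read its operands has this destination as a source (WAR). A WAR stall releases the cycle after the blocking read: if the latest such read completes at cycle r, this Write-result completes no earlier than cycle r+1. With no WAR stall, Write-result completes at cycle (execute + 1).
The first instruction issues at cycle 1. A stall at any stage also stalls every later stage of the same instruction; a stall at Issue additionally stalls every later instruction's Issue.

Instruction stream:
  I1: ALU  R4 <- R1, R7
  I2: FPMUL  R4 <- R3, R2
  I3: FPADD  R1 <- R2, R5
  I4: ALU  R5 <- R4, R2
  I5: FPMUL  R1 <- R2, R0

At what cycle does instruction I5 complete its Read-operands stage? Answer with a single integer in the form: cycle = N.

t=1  I1 issues→ALU
t=2  I1 reads
t=3  I1 exec-done
t=4  I1 writes R4
t=5  I2 issues→FPMUL
t=6  I2 reads · I3 issues→FPADD
t=7  I3 reads · I4 issues→ALU
t=10  I3 exec-done
t=11  I2 exec-done · I3 writes R1
t=12  I2 writes R4
t=13  I4 reads · I5 issues→FPMUL
t=14  I4 exec-done · I5 reads
t=15  I4 writes R5
t=19  I5 exec-done
t=20  I5 writes R1

cycle = 14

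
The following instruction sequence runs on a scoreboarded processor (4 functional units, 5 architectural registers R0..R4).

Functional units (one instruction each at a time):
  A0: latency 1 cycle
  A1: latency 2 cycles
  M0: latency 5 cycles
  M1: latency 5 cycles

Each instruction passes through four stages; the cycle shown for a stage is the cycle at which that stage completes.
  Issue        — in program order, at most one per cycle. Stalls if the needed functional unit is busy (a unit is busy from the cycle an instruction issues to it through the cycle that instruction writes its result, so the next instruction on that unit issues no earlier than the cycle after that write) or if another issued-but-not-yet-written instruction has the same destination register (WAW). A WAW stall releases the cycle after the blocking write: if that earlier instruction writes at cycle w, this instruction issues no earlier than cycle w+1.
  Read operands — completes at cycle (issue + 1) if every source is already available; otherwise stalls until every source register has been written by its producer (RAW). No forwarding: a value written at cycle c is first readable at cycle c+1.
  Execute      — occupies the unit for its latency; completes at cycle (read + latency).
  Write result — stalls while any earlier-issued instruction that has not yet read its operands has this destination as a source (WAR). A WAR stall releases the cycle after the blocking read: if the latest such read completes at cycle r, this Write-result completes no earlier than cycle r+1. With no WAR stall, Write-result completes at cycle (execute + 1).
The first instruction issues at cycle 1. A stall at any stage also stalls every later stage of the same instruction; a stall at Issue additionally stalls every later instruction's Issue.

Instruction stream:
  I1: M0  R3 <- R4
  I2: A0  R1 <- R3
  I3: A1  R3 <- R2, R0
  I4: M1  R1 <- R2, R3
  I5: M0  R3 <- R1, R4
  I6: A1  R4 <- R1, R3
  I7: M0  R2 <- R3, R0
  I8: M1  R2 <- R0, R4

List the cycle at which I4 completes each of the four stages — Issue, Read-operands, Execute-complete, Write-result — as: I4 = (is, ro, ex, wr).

  I1 | 1 | 2 | 7 | 8
  I2 | 2 | 9 | 10 | 11   RAW R3: wait I1 write@8
  I3 | 9 | 10 | 12 | 13   WAW R3: wait I1 write@8
  I4 | 12 | 14 | 19 | 20   WAW R1: wait I2 write@11 · RAW R3: wait I3 write@13
  I5 | 14 | 21 | 26 | 27   WAW R3: wait I3 write@13 · RAW R1: wait I4 write@20
  I6 | 15 | 28 | 30 | 31   RAW R3: wait I5 write@27
  I7 | 28 | 29 | 34 | 35   struct: M0 busy until I5 writes@27
  I8 | 36 | 37 | 42 | 43   WAW R2: wait I7 write@35

I4 = (12, 14, 19, 20)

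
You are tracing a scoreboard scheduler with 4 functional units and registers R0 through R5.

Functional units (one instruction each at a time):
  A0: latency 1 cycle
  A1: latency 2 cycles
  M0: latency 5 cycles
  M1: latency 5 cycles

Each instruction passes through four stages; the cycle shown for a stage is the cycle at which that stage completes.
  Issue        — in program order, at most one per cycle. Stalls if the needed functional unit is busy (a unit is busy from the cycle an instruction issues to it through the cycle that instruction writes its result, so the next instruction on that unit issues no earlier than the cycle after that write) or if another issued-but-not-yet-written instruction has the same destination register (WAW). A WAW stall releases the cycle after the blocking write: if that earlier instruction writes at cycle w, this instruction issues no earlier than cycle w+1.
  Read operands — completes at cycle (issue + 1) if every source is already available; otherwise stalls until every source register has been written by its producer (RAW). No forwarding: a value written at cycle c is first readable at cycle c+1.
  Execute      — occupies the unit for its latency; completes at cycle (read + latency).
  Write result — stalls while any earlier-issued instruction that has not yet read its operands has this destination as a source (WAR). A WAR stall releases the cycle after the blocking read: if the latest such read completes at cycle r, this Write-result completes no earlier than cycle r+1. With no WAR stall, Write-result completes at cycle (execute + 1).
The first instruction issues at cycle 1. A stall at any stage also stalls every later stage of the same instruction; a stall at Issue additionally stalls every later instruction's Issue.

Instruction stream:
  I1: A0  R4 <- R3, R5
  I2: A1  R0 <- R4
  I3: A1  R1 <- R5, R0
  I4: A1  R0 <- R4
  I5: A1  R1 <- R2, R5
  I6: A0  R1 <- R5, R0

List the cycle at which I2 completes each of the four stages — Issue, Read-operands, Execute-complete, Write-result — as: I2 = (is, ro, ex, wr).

I2 = (2, 5, 7, 8)

c1: I1 issues→A0
c2: I1 reads | I2 issues→A1
c3: I1 exec-done
c4: I1 writes R4
c5: I2 reads
c7: I2 exec-done
c8: I2 writes R0
c9: I3 issues→A1
c10: I3 reads
c12: I3 exec-done
c13: I3 writes R1
c14: I4 issues→A1
c15: I4 reads
c17: I4 exec-done
c18: I4 writes R0
c19: I5 issues→A1
c20: I5 reads
c22: I5 exec-done
c23: I5 writes R1
c24: I6 issues→A0
c25: I6 reads
c26: I6 exec-done
c27: I6 writes R1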